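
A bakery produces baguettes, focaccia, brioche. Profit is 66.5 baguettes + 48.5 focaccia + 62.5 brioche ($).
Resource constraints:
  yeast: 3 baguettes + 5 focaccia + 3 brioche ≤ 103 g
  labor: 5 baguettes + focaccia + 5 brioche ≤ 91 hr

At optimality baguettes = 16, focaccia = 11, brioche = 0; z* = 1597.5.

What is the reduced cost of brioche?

Check each constraint at x*: yeast 103/103 (tight); labor 91/91 (tight).
The binding rows give the dual system: 3·y_yeast + 5·y_labor = 66.5 and 5·y_yeast + 1·y_labor = 48.5.
Solving: y_yeast = 8, y_labor = 8.5.
Reduced cost of brioche: c₃ − yᵀa₃ = 62.5 − (8·3 + 8.5·5) = 62.5 − 66.5 = -4.

-4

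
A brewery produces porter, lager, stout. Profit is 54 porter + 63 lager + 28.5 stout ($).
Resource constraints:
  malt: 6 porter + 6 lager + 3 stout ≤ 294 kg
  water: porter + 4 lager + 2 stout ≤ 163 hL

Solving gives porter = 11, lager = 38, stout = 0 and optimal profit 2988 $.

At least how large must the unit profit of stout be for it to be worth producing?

Both malt and water are binding at x*.
Dual feasibility on the basic columns requires 6·y_malt + 1·y_water = 54, 6·y_malt + 4·y_water = 63.
This yields shadow prices y_malt = 8.5, y_water = 3.
stout enters the basis when its profit ≥ yᵀa₃ = 8.5·3 + 3·2 = 31.5.

31.5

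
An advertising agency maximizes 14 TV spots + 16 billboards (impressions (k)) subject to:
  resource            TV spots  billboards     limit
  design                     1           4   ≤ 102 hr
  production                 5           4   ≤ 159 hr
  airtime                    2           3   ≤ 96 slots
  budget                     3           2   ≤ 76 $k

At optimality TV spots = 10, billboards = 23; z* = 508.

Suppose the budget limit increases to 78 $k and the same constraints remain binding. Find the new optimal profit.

Check each constraint at x*: design 102/102 (tight); production 142/159 (slack 17); airtime 89/96 (slack 7); budget 76/76 (tight).
Since production, airtime are not tight, their duals are 0.
Dual feasibility on the basic columns requires 1·y_design + 3·y_budget = 14, 4·y_design + 2·y_budget = 16.
→ y_design = 2 and y_budget = 4.
Δz = y_budget·Δb = 4 × (2) = 8, so new z* = 508 + 8 = 516.

516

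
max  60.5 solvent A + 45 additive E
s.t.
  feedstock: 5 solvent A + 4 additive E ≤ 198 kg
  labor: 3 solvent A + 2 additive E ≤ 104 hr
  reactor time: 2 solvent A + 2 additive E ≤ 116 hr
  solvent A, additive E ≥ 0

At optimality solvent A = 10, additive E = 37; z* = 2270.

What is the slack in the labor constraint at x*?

labor used = 3·10 + 2·37 = 104; slack = 104 − 104 = 0.

0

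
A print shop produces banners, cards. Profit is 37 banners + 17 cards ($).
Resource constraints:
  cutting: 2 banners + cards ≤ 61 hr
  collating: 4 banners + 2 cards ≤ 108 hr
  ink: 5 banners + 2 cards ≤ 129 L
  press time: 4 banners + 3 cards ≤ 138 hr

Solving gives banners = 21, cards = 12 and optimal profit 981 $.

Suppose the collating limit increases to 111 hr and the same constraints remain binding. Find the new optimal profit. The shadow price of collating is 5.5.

997.5

Δb = 3, so new z* = 981 + (5.5)·(3) = 981 + 16.5 = 997.5.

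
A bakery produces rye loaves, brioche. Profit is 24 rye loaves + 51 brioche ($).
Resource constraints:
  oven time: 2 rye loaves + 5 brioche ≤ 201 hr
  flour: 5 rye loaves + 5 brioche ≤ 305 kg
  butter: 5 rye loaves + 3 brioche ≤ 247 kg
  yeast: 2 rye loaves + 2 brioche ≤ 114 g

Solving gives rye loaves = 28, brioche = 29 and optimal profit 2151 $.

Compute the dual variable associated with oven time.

9

Binding: oven time and yeast. Non-binding: flour (20 unused), butter (20 unused).
Slack constraints have shadow price 0 (complementary slackness).
The binding rows give the dual system: 2·y_oven time + 2·y_yeast = 24 and 5·y_oven time + 2·y_yeast = 51.
Solving: y_oven time = 9, y_yeast = 3.
Shadow price of oven time = 9.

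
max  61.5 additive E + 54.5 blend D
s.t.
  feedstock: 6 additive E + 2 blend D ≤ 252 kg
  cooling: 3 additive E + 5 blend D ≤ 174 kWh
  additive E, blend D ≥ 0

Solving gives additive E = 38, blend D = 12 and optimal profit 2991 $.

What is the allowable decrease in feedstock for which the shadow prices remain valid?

Binding constraints: feedstock, cooling. The basis is B = [[6,2],[3,5]] with det 24.
Per unit decrease in feedstock, x* moves by d = (-0.2083, 0.125).
The basis stays optimal until additive E reaches 0; allowable decrease = 182.4 kg.

182.4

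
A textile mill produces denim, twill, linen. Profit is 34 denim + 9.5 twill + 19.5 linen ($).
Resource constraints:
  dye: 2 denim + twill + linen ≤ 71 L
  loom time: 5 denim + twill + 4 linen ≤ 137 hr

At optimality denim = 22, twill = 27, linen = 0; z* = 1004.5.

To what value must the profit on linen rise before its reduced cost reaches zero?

At the optimum: dye uses 71 of 71 (binding); loom time uses 137 of 137 (binding).
Dual feasibility on the basic columns requires 2·y_dye + 5·y_loom time = 34, 1·y_dye + 1·y_loom time = 9.5.
Solving: y_dye = 4.5, y_loom time = 5.
linen enters the basis when its profit ≥ yᵀa₃ = 4.5·1 + 5·4 = 24.5.

24.5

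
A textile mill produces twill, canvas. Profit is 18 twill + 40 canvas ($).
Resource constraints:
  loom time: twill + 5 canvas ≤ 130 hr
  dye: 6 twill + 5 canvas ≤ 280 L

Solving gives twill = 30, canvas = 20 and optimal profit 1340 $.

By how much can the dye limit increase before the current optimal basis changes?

Binding constraints: loom time, dye. The basis is B = [[1,5],[6,5]] with det -25.
Per unit increase in dye, x* moves by d = (0.2, -0.04).
The basis stays optimal until canvas reaches 0; allowable increase = 500 L.

500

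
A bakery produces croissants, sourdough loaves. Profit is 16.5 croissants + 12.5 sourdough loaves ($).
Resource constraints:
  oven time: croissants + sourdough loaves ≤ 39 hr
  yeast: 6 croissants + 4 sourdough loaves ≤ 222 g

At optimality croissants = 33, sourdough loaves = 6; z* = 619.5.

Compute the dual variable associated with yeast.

2

Both oven time and yeast are binding at x*.
From A_Bᵀ y = c: 1·y_oven time + 6·y_yeast = 16.5; 1·y_oven time + 4·y_yeast = 12.5.
→ y_oven time = 4.5 and y_yeast = 2.
Shadow price of yeast = 2.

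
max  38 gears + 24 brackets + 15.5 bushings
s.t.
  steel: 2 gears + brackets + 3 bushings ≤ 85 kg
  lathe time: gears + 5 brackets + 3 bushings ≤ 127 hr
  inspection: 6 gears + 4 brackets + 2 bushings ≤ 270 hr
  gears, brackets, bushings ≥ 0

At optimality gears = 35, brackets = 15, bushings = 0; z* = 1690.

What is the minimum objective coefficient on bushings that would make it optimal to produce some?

22

Binding: steel and inspection. Non-binding: lathe time (17 unused).
Slack constraints have shadow price 0 (complementary slackness).
Dual feasibility on the basic columns requires 2·y_steel + 6·y_inspection = 38, 1·y_steel + 4·y_inspection = 24.
Solving: y_steel = 4, y_inspection = 5.
bushings enters the basis when its profit ≥ yᵀa₃ = 4·3 + 5·2 = 22.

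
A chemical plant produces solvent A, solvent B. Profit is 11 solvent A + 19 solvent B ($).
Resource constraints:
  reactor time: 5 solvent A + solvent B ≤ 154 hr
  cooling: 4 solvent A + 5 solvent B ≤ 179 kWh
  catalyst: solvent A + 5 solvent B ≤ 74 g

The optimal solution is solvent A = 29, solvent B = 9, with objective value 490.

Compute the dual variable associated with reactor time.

At the optimum: reactor time uses 154 of 154 (binding); cooling uses 161 of 179 (slack = 18); catalyst uses 74 of 74 (binding).
Since cooling is not tight, its dual is 0.
From A_Bᵀ y = c: 5·y_reactor time + 1·y_catalyst = 11; 1·y_reactor time + 5·y_catalyst = 19.
Solving: y_reactor time = 1.5, y_catalyst = 3.5.
Shadow price of reactor time = 1.5.

1.5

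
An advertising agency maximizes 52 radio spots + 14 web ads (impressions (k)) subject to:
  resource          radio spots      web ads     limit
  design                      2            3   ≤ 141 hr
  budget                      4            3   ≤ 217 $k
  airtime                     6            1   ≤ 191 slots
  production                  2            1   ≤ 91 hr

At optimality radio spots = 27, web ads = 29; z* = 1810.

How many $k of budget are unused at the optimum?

budget used = 4·27 + 3·29 = 195; slack = 217 − 195 = 22.

22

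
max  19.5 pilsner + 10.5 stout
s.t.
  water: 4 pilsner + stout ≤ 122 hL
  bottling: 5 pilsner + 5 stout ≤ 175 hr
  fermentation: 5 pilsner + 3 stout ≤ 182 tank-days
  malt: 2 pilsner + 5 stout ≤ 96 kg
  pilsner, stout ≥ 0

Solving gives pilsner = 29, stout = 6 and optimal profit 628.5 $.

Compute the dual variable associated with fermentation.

Check each constraint at x*: water 122/122 (tight); bottling 175/175 (tight); fermentation 163/182 (slack 19); malt 88/96 (slack 8).
Slack constraints have shadow price 0 (complementary slackness).
Dual feasibility on the basic columns requires 4·y_water + 5·y_bottling = 19.5, 1·y_water + 5·y_bottling = 10.5.
→ y_water = 3 and y_bottling = 1.5.
Shadow price of fermentation = 0.

0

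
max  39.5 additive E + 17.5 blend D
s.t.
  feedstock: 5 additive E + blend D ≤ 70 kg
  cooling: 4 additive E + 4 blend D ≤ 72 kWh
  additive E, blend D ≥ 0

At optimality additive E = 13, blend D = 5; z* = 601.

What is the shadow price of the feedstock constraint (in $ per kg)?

Check each constraint at x*: feedstock 70/70 (tight); cooling 72/72 (tight).
Dual feasibility on the basic columns requires 5·y_feedstock + 4·y_cooling = 39.5, 1·y_feedstock + 4·y_cooling = 17.5.
Solving: y_feedstock = 5.5, y_cooling = 3.
Shadow price of feedstock = 5.5.

5.5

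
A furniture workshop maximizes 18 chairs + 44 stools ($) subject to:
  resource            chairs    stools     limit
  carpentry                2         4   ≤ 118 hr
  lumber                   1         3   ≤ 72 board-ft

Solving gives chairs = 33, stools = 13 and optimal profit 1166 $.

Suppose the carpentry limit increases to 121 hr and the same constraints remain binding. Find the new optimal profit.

Check each constraint at x*: carpentry 118/118 (tight); lumber 72/72 (tight).
From A_Bᵀ y = c: 2·y_carpentry + 1·y_lumber = 18; 4·y_carpentry + 3·y_lumber = 44.
This yields shadow prices y_carpentry = 5, y_lumber = 8.
Δz = y_carpentry·Δb = 5 × (3) = 15, so new z* = 1166 + 15 = 1181.

1181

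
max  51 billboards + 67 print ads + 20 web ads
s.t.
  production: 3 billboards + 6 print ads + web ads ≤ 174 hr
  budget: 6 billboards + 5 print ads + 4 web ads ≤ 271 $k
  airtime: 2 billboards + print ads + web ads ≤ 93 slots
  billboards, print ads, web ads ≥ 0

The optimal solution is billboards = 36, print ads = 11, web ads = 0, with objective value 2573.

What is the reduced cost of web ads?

-7

Check each constraint at x*: production 174/174 (tight); budget 271/271 (tight); airtime 83/93 (slack 10).
By complementary slackness, y = 0 for the non-binding constraint.
Dual feasibility on the basic columns requires 3·y_production + 6·y_budget = 51, 6·y_production + 5·y_budget = 67.
This yields shadow prices y_production = 7, y_budget = 5.
Reduced cost of web ads: c₃ − yᵀa₃ = 20 − (7·1 + 5·4) = 20 − 27 = -7.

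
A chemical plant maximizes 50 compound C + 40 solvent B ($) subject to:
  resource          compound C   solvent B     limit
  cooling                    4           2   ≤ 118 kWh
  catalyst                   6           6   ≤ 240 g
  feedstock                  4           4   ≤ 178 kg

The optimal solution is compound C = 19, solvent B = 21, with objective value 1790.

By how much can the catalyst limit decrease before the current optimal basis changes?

63

Binding constraints: cooling, catalyst. The basis is B = [[4,2],[6,6]] with det 12.
Per unit decrease in catalyst, x* moves by d = (0.1667, -0.3333).
The basis stays optimal until solvent B reaches 0; allowable decrease = 63 g.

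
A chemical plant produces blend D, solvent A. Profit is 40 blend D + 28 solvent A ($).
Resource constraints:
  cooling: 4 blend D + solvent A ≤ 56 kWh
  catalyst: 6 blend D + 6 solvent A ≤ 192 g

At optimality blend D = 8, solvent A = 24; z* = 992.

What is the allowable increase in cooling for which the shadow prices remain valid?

Binding constraints: cooling, catalyst. The basis is B = [[4,1],[6,6]] with det 18.
Per unit increase in cooling, x* moves by d = (0.3333, -0.3333).
The basis stays optimal until solvent A reaches 0; allowable increase = 72 kWh.

72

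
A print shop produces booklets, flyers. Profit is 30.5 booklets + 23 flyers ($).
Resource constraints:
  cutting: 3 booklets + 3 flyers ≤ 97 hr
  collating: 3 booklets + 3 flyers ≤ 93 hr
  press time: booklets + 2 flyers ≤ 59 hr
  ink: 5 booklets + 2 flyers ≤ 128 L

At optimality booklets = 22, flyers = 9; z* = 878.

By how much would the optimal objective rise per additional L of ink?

Check each constraint at x*: cutting 93/97 (slack 4); collating 93/93 (tight); press time 40/59 (slack 19); ink 128/128 (tight).
Slack constraints have shadow price 0 (complementary slackness).
Dual feasibility on the basic columns requires 3·y_collating + 5·y_ink = 30.5, 3·y_collating + 2·y_ink = 23.
Solving: y_collating = 6, y_ink = 2.5.
Shadow price of ink = 2.5.

2.5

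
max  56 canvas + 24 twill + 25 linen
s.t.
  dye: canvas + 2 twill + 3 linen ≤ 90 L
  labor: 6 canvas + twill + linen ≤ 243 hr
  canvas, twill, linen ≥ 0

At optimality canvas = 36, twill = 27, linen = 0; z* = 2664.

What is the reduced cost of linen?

-7

Check each constraint at x*: dye 90/90 (tight); labor 243/243 (tight).
The binding rows give the dual system: 1·y_dye + 6·y_labor = 56 and 2·y_dye + 1·y_labor = 24.
Solving: y_dye = 8, y_labor = 8.
Reduced cost of linen: c₃ − yᵀa₃ = 25 − (8·3 + 8·1) = 25 − 32 = -7.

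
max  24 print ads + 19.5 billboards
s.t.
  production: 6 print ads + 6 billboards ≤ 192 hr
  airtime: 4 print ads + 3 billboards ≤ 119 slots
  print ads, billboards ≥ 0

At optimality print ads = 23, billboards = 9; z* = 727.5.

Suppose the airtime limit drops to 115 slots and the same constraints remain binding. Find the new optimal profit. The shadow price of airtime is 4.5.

709.5

Δb = -4, so new z* = 727.5 + (4.5)·(-4) = 727.5 − 18 = 709.5.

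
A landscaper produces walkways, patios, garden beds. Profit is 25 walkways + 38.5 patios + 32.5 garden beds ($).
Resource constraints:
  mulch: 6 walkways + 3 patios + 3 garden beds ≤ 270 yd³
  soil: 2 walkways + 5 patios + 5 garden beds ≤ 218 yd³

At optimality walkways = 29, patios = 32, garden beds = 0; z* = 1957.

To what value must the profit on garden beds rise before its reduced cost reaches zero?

38.5

Check each constraint at x*: mulch 270/270 (tight); soil 218/218 (tight).
The binding rows give the dual system: 6·y_mulch + 2·y_soil = 25 and 3·y_mulch + 5·y_soil = 38.5.
Solving: y_mulch = 2, y_soil = 6.5.
garden beds enters the basis when its profit ≥ yᵀa₃ = 2·3 + 6.5·5 = 38.5.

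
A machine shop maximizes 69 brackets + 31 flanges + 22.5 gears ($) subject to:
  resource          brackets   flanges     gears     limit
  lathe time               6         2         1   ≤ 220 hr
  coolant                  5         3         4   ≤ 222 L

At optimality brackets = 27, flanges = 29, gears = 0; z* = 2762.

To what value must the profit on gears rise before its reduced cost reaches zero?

30.5

Both lathe time and coolant are binding at x*.
The binding rows give the dual system: 6·y_lathe time + 5·y_coolant = 69 and 2·y_lathe time + 3·y_coolant = 31.
This yields shadow prices y_lathe time = 6.5, y_coolant = 6.
gears enters the basis when its profit ≥ yᵀa₃ = 6.5·1 + 6·4 = 30.5.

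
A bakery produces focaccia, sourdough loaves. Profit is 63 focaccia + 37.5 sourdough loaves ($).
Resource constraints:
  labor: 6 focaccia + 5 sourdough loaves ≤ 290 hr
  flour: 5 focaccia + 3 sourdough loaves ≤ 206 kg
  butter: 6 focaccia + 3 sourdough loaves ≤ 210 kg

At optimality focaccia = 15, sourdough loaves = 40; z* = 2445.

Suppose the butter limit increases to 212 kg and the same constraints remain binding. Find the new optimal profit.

Binding: labor and butter. Non-binding: flour (11 unused).
Since flour is not tight, its dual is 0.
The binding rows give the dual system: 6·y_labor + 6·y_butter = 63 and 5·y_labor + 3·y_butter = 37.5.
This yields shadow prices y_labor = 3, y_butter = 7.5.
Δz = y_butter·Δb = 7.5 × (2) = 15, so new z* = 2445 + 15 = 2460.

2460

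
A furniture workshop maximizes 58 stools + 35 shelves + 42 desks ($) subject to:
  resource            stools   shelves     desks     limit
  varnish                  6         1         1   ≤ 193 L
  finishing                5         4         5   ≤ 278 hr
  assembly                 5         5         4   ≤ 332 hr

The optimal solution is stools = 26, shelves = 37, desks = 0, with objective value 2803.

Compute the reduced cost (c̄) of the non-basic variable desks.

-1

Binding: varnish and finishing. Non-binding: assembly (17 unused).
Since assembly is not tight, its dual is 0.
Dual feasibility on the basic columns requires 6·y_varnish + 5·y_finishing = 58, 1·y_varnish + 4·y_finishing = 35.
→ y_varnish = 3 and y_finishing = 8.
Reduced cost of desks: c₃ − yᵀa₃ = 42 − (3·1 + 8·5) = 42 − 43 = -1.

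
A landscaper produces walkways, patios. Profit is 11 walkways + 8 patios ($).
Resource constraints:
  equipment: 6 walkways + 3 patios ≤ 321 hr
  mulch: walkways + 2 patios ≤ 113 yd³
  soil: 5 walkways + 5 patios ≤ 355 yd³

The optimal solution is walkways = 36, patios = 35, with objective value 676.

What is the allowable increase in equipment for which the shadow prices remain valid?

105

Binding constraints: equipment, soil. The basis is B = [[6,3],[5,5]] with det 15.
Per unit increase in equipment, x* moves by d = (0.3333, -0.3333).
The basis stays optimal until patios reaches 0; allowable increase = 105 hr.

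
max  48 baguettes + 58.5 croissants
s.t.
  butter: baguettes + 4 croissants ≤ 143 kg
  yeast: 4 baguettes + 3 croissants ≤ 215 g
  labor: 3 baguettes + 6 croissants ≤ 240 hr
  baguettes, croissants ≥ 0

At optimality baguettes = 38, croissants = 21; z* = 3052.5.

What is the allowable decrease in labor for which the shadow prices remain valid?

78.75

Binding constraints: yeast, labor. The basis is B = [[4,3],[3,6]] with det 15.
Per unit decrease in labor, x* moves by d = (0.2, -0.2667).
The basis stays optimal until croissants reaches 0; allowable decrease = 78.75 hr.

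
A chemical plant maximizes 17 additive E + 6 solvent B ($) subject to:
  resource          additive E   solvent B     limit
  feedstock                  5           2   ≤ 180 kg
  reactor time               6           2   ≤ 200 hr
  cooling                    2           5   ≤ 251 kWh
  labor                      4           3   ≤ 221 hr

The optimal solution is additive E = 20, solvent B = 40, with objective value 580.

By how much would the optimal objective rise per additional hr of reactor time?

2

At the optimum: feedstock uses 180 of 180 (binding); reactor time uses 200 of 200 (binding); cooling uses 240 of 251 (slack = 11); labor uses 200 of 221 (slack = 21).
Slack constraints have shadow price 0 (complementary slackness).
The binding rows give the dual system: 5·y_feedstock + 6·y_reactor time = 17 and 2·y_feedstock + 2·y_reactor time = 6.
→ y_feedstock = 1 and y_reactor time = 2.
Shadow price of reactor time = 2.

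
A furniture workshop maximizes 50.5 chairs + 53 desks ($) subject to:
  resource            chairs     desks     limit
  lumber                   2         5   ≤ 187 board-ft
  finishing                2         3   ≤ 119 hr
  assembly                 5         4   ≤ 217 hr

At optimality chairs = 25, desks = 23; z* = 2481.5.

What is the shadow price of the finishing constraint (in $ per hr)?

At the optimum: lumber uses 165 of 187 (slack = 22); finishing uses 119 of 119 (binding); assembly uses 217 of 217 (binding).
Slack constraints have shadow price 0 (complementary slackness).
The binding rows give the dual system: 2·y_finishing + 5·y_assembly = 50.5 and 3·y_finishing + 4·y_assembly = 53.
This yields shadow prices y_finishing = 9, y_assembly = 6.5.
Shadow price of finishing = 9.

9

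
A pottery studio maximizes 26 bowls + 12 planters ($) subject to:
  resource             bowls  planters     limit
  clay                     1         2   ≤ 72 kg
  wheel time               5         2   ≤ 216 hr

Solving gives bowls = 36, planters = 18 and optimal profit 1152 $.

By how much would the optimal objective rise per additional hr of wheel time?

Both clay and wheel time are binding at x*.
Dual feasibility on the basic columns requires 1·y_clay + 5·y_wheel time = 26, 2·y_clay + 2·y_wheel time = 12.
This yields shadow prices y_clay = 1, y_wheel time = 5.
Shadow price of wheel time = 5.

5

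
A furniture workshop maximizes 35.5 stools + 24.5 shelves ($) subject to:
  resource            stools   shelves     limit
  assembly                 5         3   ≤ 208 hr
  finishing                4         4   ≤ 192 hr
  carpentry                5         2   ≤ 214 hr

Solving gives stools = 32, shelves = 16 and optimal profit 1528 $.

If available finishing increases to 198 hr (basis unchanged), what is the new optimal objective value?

Binding: assembly and finishing. Non-binding: carpentry (22 unused).
Slack constraints have shadow price 0 (complementary slackness).
Dual feasibility on the basic columns requires 5·y_assembly + 4·y_finishing = 35.5, 3·y_assembly + 4·y_finishing = 24.5.
→ y_assembly = 5.5 and y_finishing = 2.
Δz = y_finishing·Δb = 2 × (6) = 12, so new z* = 1528 + 12 = 1540.

1540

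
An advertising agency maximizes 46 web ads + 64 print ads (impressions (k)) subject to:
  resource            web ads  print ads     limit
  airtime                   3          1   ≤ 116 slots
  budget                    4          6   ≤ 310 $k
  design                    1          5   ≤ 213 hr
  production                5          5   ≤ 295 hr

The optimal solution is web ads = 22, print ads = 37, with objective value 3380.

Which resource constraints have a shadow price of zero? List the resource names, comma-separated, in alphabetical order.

airtime, design

airtime: 103/116 (slack 13)
budget: 310/310 (binding)
design: 207/213 (slack 6)
production: 295/295 (binding)
By complementary slackness, a constraint with positive slack has shadow price 0 → airtime, design.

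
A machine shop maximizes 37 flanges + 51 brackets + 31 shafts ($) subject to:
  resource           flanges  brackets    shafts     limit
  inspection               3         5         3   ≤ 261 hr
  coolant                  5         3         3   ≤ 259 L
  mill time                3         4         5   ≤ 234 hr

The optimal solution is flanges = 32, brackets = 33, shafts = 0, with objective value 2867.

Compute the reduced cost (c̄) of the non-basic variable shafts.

Check each constraint at x*: inspection 261/261 (tight); coolant 259/259 (tight); mill time 228/234 (slack 6).
By complementary slackness, y = 0 for the non-binding constraint.
From A_Bᵀ y = c: 3·y_inspection + 5·y_coolant = 37; 5·y_inspection + 3·y_coolant = 51.
Solving: y_inspection = 9, y_coolant = 2.
Reduced cost of shafts: c₃ − yᵀa₃ = 31 − (9·3 + 2·3) = 31 − 33 = -2.

-2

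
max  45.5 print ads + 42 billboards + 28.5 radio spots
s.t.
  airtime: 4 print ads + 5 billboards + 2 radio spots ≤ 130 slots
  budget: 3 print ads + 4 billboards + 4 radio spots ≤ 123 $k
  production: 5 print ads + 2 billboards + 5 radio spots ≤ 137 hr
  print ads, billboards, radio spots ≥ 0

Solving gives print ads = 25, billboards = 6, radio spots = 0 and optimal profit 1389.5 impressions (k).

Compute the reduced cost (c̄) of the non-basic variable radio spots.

-3

Check each constraint at x*: airtime 130/130 (tight); budget 99/123 (slack 24); production 137/137 (tight).
Since budget is not tight, its dual is 0.
Dual feasibility on the basic columns requires 4·y_airtime + 5·y_production = 45.5, 5·y_airtime + 2·y_production = 42.
This yields shadow prices y_airtime = 7, y_production = 3.5.
Reduced cost of radio spots: c₃ − yᵀa₃ = 28.5 − (7·2 + 3.5·5) = 28.5 − 31.5 = -3.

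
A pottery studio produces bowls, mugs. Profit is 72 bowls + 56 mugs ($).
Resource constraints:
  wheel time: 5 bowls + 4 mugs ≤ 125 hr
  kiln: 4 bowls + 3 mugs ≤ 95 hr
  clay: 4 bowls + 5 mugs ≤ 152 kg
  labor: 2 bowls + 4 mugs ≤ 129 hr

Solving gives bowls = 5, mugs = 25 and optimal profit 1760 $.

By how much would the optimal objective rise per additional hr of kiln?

Check each constraint at x*: wheel time 125/125 (tight); kiln 95/95 (tight); clay 145/152 (slack 7); labor 110/129 (slack 19).
Since clay, labor are not tight, their duals are 0.
From A_Bᵀ y = c: 5·y_wheel time + 4·y_kiln = 72; 4·y_wheel time + 3·y_kiln = 56.
→ y_wheel time = 8 and y_kiln = 8.
Shadow price of kiln = 8.

8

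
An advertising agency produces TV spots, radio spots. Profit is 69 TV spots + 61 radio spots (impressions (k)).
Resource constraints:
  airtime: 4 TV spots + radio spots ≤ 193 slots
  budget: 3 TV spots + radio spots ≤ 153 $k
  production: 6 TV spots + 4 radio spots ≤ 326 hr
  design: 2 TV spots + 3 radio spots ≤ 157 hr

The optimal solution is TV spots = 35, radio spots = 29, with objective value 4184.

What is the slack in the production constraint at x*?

production used = 6·35 + 4·29 = 326; slack = 326 − 326 = 0.

0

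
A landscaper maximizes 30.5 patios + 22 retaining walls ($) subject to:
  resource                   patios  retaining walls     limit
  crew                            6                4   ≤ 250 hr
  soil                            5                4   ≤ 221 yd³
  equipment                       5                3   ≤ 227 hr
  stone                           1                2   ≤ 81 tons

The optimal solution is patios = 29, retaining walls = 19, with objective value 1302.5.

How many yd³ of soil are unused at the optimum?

0

soil used = 5·29 + 4·19 = 221; slack = 221 − 221 = 0.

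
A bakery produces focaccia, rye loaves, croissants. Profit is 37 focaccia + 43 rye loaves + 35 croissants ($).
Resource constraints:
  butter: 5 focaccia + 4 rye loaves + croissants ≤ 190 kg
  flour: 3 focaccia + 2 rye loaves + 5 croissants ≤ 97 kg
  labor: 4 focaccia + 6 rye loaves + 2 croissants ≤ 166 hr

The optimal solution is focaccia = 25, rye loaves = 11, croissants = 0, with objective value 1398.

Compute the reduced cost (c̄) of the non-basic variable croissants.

-1

Check each constraint at x*: butter 169/190 (slack 21); flour 97/97 (tight); labor 166/166 (tight).
Slack constraints have shadow price 0 (complementary slackness).
From A_Bᵀ y = c: 3·y_flour + 4·y_labor = 37; 2·y_flour + 6·y_labor = 43.
Solving: y_flour = 5, y_labor = 5.5.
Reduced cost of croissants: c₃ − yᵀa₃ = 35 − (5·5 + 5.5·2) = 35 − 36 = -1.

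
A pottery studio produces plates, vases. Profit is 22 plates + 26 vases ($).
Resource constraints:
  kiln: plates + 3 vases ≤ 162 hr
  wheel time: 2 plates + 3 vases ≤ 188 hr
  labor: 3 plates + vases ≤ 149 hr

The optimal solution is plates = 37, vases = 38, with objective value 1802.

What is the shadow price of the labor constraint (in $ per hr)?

2

Binding: wheel time and labor. Non-binding: kiln (11 unused).
Since kiln is not tight, its dual is 0.
From A_Bᵀ y = c: 2·y_wheel time + 3·y_labor = 22; 3·y_wheel time + 1·y_labor = 26.
This yields shadow prices y_wheel time = 8, y_labor = 2.
Shadow price of labor = 2.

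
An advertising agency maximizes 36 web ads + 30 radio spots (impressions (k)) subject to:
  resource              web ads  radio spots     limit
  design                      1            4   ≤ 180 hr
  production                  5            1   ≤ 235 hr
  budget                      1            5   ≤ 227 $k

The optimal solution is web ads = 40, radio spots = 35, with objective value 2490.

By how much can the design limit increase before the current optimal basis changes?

Binding constraints: design, production. The basis is B = [[1,4],[5,1]] with det -19.
Per unit increase in design, x* moves by d = (-0.0526, 0.2632).
The basis stays optimal until budget becomes binding; allowable increase = 9.5 hr.

9.5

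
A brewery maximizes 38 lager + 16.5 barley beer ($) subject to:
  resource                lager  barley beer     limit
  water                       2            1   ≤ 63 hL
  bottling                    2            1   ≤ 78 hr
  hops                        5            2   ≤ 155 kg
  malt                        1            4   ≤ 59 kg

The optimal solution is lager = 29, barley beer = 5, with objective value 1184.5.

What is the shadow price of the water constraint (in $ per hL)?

Binding: water and hops. Non-binding: bottling (15 unused), malt (10 unused).
By complementary slackness, y = 0 for the non-binding constraints.
From A_Bᵀ y = c: 2·y_water + 5·y_hops = 38; 1·y_water + 2·y_hops = 16.5.
→ y_water = 6.5 and y_hops = 5.
Shadow price of water = 6.5.

6.5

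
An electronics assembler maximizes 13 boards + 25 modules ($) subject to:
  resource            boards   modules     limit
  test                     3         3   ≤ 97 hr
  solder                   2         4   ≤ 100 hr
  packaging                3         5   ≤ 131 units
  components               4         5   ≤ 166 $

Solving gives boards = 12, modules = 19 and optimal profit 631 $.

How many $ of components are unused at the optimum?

23

components used = 4·12 + 5·19 = 143; slack = 166 − 143 = 23.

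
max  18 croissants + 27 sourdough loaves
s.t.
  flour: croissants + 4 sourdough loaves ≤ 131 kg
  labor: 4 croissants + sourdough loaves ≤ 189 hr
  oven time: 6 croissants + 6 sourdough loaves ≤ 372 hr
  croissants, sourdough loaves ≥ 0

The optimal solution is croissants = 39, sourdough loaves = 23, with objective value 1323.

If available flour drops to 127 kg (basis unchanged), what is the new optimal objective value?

1311

Check each constraint at x*: flour 131/131 (tight); labor 179/189 (slack 10); oven time 372/372 (tight).
Since labor is not tight, its dual is 0.
The binding rows give the dual system: 1·y_flour + 6·y_oven time = 18 and 4·y_flour + 6·y_oven time = 27.
→ y_flour = 3 and y_oven time = 2.5.
Δz = y_flour·Δb = 3 × (-4) = -12, so new z* = 1323 − 12 = 1311.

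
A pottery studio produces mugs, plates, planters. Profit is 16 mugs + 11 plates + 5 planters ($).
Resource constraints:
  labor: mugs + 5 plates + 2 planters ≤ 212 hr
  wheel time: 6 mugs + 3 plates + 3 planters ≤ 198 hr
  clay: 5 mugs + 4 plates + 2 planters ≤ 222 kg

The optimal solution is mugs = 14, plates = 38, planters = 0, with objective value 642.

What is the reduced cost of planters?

Check each constraint at x*: labor 204/212 (slack 8); wheel time 198/198 (tight); clay 222/222 (tight).
Slack constraints have shadow price 0 (complementary slackness).
The binding rows give the dual system: 6·y_wheel time + 5·y_clay = 16 and 3·y_wheel time + 4·y_clay = 11.
→ y_wheel time = 1 and y_clay = 2.
Reduced cost of planters: c₃ − yᵀa₃ = 5 − (1·3 + 2·2) = 5 − 7 = -2.

-2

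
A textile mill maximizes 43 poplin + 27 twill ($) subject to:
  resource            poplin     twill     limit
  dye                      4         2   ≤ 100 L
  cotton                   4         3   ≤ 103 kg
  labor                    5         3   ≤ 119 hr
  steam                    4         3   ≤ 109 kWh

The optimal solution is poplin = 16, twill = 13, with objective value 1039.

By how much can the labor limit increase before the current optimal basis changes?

Binding constraints: cotton, labor. The basis is B = [[4,3],[5,3]] with det -3.
Per unit increase in labor, x* moves by d = (1, -1.3333).
The basis stays optimal until dye becomes binding; allowable increase = 7.5 hr.

7.5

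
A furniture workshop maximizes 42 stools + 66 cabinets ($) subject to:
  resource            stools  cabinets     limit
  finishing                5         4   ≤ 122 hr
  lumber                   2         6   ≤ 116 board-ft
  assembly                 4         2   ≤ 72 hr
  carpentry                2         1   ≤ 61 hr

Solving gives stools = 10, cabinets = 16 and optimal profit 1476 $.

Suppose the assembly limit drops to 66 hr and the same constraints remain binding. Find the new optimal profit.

Check each constraint at x*: finishing 114/122 (slack 8); lumber 116/116 (tight); assembly 72/72 (tight); carpentry 36/61 (slack 25).
Since finishing, carpentry are not tight, their duals are 0.
Dual feasibility on the basic columns requires 2·y_lumber + 4·y_assembly = 42, 6·y_lumber + 2·y_assembly = 66.
Solving: y_lumber = 9, y_assembly = 6.
Δz = y_assembly·Δb = 6 × (-6) = -36, so new z* = 1476 − 36 = 1440.

1440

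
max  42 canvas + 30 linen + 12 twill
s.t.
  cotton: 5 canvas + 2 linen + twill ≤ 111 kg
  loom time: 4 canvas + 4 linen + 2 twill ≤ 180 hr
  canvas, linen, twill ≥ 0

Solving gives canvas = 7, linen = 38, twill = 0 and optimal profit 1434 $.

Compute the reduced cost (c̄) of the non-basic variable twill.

-3

Check each constraint at x*: cotton 111/111 (tight); loom time 180/180 (tight).
The binding rows give the dual system: 5·y_cotton + 4·y_loom time = 42 and 2·y_cotton + 4·y_loom time = 30.
This yields shadow prices y_cotton = 4, y_loom time = 5.5.
Reduced cost of twill: c₃ − yᵀa₃ = 12 − (4·1 + 5.5·2) = 12 − 15 = -3.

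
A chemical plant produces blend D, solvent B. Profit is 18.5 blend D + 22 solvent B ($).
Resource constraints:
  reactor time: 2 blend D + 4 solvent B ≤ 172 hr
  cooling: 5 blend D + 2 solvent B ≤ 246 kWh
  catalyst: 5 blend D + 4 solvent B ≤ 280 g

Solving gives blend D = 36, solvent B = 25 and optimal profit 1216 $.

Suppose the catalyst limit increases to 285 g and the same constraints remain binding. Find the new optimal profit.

At the optimum: reactor time uses 172 of 172 (binding); cooling uses 230 of 246 (slack = 16); catalyst uses 280 of 280 (binding).
By complementary slackness, y = 0 for the non-binding constraint.
The binding rows give the dual system: 2·y_reactor time + 5·y_catalyst = 18.5 and 4·y_reactor time + 4·y_catalyst = 22.
→ y_reactor time = 3 and y_catalyst = 2.5.
Δz = y_catalyst·Δb = 2.5 × (5) = 12.5, so new z* = 1216 + 12.5 = 1228.5.

1228.5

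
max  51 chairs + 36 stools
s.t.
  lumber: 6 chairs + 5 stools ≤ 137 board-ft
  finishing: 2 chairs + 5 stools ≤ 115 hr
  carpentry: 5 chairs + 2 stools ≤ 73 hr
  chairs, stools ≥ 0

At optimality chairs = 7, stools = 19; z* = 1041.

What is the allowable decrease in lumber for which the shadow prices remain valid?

Binding constraints: lumber, carpentry. The basis is B = [[6,5],[5,2]] with det -13.
Per unit decrease in lumber, x* moves by d = (0.1538, -0.3846).
The basis stays optimal until stools reaches 0; allowable decrease = 49.4 board-ft.

49.4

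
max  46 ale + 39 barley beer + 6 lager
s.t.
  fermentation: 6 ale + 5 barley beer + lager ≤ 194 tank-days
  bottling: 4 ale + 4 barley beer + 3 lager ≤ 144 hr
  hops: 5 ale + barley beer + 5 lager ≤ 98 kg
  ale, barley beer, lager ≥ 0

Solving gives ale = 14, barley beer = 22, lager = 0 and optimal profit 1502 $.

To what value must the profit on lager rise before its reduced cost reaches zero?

10

Check each constraint at x*: fermentation 194/194 (tight); bottling 144/144 (tight); hops 92/98 (slack 6).
Since hops is not tight, its dual is 0.
From A_Bᵀ y = c: 6·y_fermentation + 4·y_bottling = 46; 5·y_fermentation + 4·y_bottling = 39.
This yields shadow prices y_fermentation = 7, y_bottling = 1.
lager enters the basis when its profit ≥ yᵀa₃ = 7·1 + 1·3 = 10.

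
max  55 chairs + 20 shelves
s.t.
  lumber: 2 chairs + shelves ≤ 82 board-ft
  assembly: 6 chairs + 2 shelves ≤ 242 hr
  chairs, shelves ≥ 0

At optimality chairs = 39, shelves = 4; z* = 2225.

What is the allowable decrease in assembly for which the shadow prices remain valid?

78

Binding constraints: lumber, assembly. The basis is B = [[2,1],[6,2]] with det -2.
Per unit decrease in assembly, x* moves by d = (-0.5, 1).
The basis stays optimal until chairs reaches 0; allowable decrease = 78 hr.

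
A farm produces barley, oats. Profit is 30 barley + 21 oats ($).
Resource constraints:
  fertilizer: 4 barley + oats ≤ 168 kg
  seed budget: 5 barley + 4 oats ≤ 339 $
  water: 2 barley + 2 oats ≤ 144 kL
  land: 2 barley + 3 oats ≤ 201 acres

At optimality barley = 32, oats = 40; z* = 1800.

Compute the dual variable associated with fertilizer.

3

At the optimum: fertilizer uses 168 of 168 (binding); seed budget uses 320 of 339 (slack = 19); water uses 144 of 144 (binding); land uses 184 of 201 (slack = 17).
Since seed budget, land are not tight, their duals are 0.
From A_Bᵀ y = c: 4·y_fertilizer + 2·y_water = 30; 1·y_fertilizer + 2·y_water = 21.
Solving: y_fertilizer = 3, y_water = 9.
Shadow price of fertilizer = 3.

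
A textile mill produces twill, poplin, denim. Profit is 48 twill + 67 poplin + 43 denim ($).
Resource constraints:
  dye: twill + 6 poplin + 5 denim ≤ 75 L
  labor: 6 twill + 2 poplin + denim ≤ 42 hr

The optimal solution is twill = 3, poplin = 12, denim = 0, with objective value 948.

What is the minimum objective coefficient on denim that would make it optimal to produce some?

At the optimum: dye uses 75 of 75 (binding); labor uses 42 of 42 (binding).
The binding rows give the dual system: 1·y_dye + 6·y_labor = 48 and 6·y_dye + 2·y_labor = 67.
Solving: y_dye = 9, y_labor = 6.5.
denim enters the basis when its profit ≥ yᵀa₃ = 9·5 + 6.5·1 = 51.5.

51.5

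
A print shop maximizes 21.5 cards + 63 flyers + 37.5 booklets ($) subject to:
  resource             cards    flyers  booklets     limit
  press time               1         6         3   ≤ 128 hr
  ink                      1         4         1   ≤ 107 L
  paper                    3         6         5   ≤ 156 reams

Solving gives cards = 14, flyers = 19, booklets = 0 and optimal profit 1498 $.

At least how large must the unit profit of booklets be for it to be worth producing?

42.5

At the optimum: press time uses 128 of 128 (binding); ink uses 90 of 107 (slack = 17); paper uses 156 of 156 (binding).
Since ink is not tight, its dual is 0.
From A_Bᵀ y = c: 1·y_press time + 3·y_paper = 21.5; 6·y_press time + 6·y_paper = 63.
Solving: y_press time = 5, y_paper = 5.5.
booklets enters the basis when its profit ≥ yᵀa₃ = 5·3 + 5.5·5 = 42.5.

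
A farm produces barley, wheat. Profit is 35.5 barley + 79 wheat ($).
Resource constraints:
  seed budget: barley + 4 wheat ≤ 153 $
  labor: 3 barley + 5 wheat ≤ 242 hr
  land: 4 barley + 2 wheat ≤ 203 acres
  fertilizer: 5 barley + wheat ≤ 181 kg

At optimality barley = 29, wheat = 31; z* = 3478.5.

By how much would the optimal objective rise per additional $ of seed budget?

8.5

Binding: seed budget and labor. Non-binding: land (25 unused), fertilizer (5 unused).
Since land, fertilizer are not tight, their duals are 0.
Dual feasibility on the basic columns requires 1·y_seed budget + 3·y_labor = 35.5, 4·y_seed budget + 5·y_labor = 79.
This yields shadow prices y_seed budget = 8.5, y_labor = 9.
Shadow price of seed budget = 8.5.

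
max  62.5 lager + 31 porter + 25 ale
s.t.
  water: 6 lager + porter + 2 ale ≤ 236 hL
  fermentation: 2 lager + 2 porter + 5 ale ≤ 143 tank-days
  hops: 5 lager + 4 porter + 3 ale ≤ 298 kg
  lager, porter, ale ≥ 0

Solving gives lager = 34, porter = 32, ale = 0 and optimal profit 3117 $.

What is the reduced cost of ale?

-4.5

Binding: water and hops. Non-binding: fermentation (11 unused).
Since fermentation is not tight, its dual is 0.
Dual feasibility on the basic columns requires 6·y_water + 5·y_hops = 62.5, 1·y_water + 4·y_hops = 31.
→ y_water = 5 and y_hops = 6.5.
Reduced cost of ale: c₃ − yᵀa₃ = 25 − (5·2 + 6.5·3) = 25 − 29.5 = -4.5.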